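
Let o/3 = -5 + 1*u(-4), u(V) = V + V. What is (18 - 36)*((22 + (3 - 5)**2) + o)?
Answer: 234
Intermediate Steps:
u(V) = 2*V
o = -39 (o = 3*(-5 + 1*(2*(-4))) = 3*(-5 + 1*(-8)) = 3*(-5 - 8) = 3*(-13) = -39)
(18 - 36)*((22 + (3 - 5)**2) + o) = (18 - 36)*((22 + (3 - 5)**2) - 39) = -18*((22 + (-2)**2) - 39) = -18*((22 + 4) - 39) = -18*(26 - 39) = -18*(-13) = 234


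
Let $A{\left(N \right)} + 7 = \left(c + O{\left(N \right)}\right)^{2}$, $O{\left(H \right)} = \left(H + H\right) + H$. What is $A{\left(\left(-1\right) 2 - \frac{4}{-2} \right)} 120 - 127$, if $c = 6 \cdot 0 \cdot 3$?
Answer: $-967$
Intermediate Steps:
$O{\left(H \right)} = 3 H$ ($O{\left(H \right)} = 2 H + H = 3 H$)
$c = 0$ ($c = 0 \cdot 3 = 0$)
$A{\left(N \right)} = -7 + 9 N^{2}$ ($A{\left(N \right)} = -7 + \left(0 + 3 N\right)^{2} = -7 + \left(3 N\right)^{2} = -7 + 9 N^{2}$)
$A{\left(\left(-1\right) 2 - \frac{4}{-2} \right)} 120 - 127 = \left(-7 + 9 \left(\left(-1\right) 2 - \frac{4}{-2}\right)^{2}\right) 120 - 127 = \left(-7 + 9 \left(-2 - -2\right)^{2}\right) 120 - 127 = \left(-7 + 9 \left(-2 + 2\right)^{2}\right) 120 - 127 = \left(-7 + 9 \cdot 0^{2}\right) 120 - 127 = \left(-7 + 9 \cdot 0\right) 120 - 127 = \left(-7 + 0\right) 120 - 127 = \left(-7\right) 120 - 127 = -840 - 127 = -967$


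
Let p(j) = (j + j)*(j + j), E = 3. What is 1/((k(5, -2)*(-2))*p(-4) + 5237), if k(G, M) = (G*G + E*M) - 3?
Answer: 1/3189 ≈ 0.00031358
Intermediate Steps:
k(G, M) = -3 + G² + 3*M (k(G, M) = (G*G + 3*M) - 3 = (G² + 3*M) - 3 = -3 + G² + 3*M)
p(j) = 4*j² (p(j) = (2*j)*(2*j) = 4*j²)
1/((k(5, -2)*(-2))*p(-4) + 5237) = 1/(((-3 + 5² + 3*(-2))*(-2))*(4*(-4)²) + 5237) = 1/(((-3 + 25 - 6)*(-2))*(4*16) + 5237) = 1/((16*(-2))*64 + 5237) = 1/(-32*64 + 5237) = 1/(-2048 + 5237) = 1/3189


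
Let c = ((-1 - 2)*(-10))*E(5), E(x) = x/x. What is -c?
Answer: -30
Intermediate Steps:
E(x) = 1
c = 30 (c = ((-1 - 2)*(-10))*1 = -3*(-10)*1 = 30*1 = 30)
-c = -1*30 = -30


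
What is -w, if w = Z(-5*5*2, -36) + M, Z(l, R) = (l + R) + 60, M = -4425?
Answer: 4451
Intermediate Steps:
Z(l, R) = 60 + R + l (Z(l, R) = (R + l) + 60 = 60 + R + l)
w = -4451 (w = (60 - 36 - 5*5*2) - 4425 = (60 - 36 - 25*2) - 4425 = (60 - 36 - 50) - 4425 = -26 - 4425 = -4451)
-w = -1*(-4451) = 4451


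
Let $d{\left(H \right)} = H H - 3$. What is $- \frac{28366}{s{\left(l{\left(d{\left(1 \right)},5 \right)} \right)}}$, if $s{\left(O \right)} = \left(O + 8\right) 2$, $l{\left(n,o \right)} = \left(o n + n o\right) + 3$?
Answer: $\frac{14183}{9} \approx 1575.9$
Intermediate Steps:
$d{\left(H \right)} = -3 + H^{2}$ ($d{\left(H \right)} = H^{2} - 3 = -3 + H^{2}$)
$l{\left(n,o \right)} = 3 + 2 n o$ ($l{\left(n,o \right)} = \left(n o + n o\right) + 3 = 2 n o + 3 = 3 + 2 n o$)
$s{\left(O \right)} = 16 + 2 O$ ($s{\left(O \right)} = \left(8 + O\right) 2 = 16 + 2 O$)
$- \frac{28366}{s{\left(l{\left(d{\left(1 \right)},5 \right)} \right)}} = - \frac{28366}{16 + 2 \left(3 + 2 \left(-3 + 1^{2}\right) 5\right)} = - \frac{28366}{16 + 2 \left(3 + 2 \left(-3 + 1\right) 5\right)} = - \frac{28366}{16 + 2 \left(3 + 2 \left(-2\right) 5\right)} = - \frac{28366}{16 + 2 \left(3 - 20\right)} = - \frac{28366}{16 + 2 \left(-17\right)} = - \frac{28366}{16 - 34} = - \frac{28366}{-18} = \left(-28366\right) \left(- \frac{1}{18}\right) = \frac{14183}{9}$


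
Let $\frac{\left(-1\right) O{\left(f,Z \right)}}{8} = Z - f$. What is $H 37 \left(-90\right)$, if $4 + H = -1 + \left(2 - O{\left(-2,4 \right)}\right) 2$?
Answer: $-316350$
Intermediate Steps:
$O{\left(f,Z \right)} = - 8 Z + 8 f$ ($O{\left(f,Z \right)} = - 8 \left(Z - f\right) = - 8 Z + 8 f$)
$H = 95$ ($H = -4 - \left(1 - \left(2 - \left(\left(-8\right) 4 + 8 \left(-2\right)\right)\right) 2\right) = -4 - \left(1 - \left(2 - \left(-32 - 16\right)\right) 2\right) = -4 - \left(1 - \left(2 - -48\right) 2\right) = -4 - \left(1 - \left(2 + 48\right) 2\right) = -4 + \left(-1 + 50 \cdot 2\right) = -4 + \left(-1 + 100\right) = -4 + 99 = 95$)
$H 37 \left(-90\right) = 95 \cdot 37 \left(-90\right) = 3515 \left(-90\right) = -316350$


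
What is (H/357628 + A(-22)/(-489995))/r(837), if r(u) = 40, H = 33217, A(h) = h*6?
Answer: 1483942801/637221570400 ≈ 0.0023288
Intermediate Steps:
A(h) = 6*h
(H/357628 + A(-22)/(-489995))/r(837) = (33217/357628 + (6*(-22))/(-489995))/40 = (33217*(1/357628) - 132*(-1/489995))*(1/40) = (33217/357628 + 12/44545)*(1/40) = (1483942801/15930539260)*(1/40) = 1483942801/637221570400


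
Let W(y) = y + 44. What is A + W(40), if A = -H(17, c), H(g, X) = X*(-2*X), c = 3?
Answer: 102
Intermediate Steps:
W(y) = 44 + y
H(g, X) = -2*X²
A = 18 (A = -(-2)*3² = -(-2)*9 = -1*(-18) = 18)
A + W(40) = 18 + (44 + 40) = 18 + 84 = 102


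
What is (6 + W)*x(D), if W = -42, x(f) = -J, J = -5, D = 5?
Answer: -180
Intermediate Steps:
x(f) = 5 (x(f) = -1*(-5) = 5)
(6 + W)*x(D) = (6 - 42)*5 = -36*5 = -180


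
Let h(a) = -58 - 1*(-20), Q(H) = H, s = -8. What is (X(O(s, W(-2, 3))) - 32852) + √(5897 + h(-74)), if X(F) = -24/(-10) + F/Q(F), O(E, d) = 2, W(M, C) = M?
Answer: -164243/5 + 3*√651 ≈ -32772.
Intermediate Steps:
h(a) = -38 (h(a) = -58 + 20 = -38)
X(F) = 17/5 (X(F) = -24/(-10) + F/F = -24*(-⅒) + 1 = 12/5 + 1 = 17/5)
(X(O(s, W(-2, 3))) - 32852) + √(5897 + h(-74)) = (17/5 - 32852) + √(5897 - 38) = -164243/5 + √5859 = -164243/5 + 3*√651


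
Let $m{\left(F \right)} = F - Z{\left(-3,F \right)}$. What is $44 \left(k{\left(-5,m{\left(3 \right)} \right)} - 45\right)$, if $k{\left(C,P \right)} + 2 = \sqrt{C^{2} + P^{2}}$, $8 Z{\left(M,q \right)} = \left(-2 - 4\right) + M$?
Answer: $-2068 + \frac{11 \sqrt{2689}}{2} \approx -1782.8$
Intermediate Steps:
$Z{\left(M,q \right)} = - \frac{3}{4} + \frac{M}{8}$ ($Z{\left(M,q \right)} = \frac{\left(-2 - 4\right) + M}{8} = \frac{-6 + M}{8} = - \frac{3}{4} + \frac{M}{8}$)
$m{\left(F \right)} = \frac{9}{8} + F$ ($m{\left(F \right)} = F - \left(- \frac{3}{4} + \frac{1}{8} \left(-3\right)\right) = F - \left(- \frac{3}{4} - \frac{3}{8}\right) = F - - \frac{9}{8} = F + \frac{9}{8} = \frac{9}{8} + F$)
$k{\left(C,P \right)} = -2 + \sqrt{C^{2} + P^{2}}$
$44 \left(k{\left(-5,m{\left(3 \right)} \right)} - 45\right) = 44 \left(\left(-2 + \sqrt{\left(-5\right)^{2} + \left(\frac{9}{8} + 3\right)^{2}}\right) - 45\right) = 44 \left(\left(-2 + \sqrt{25 + \left(\frac{33}{8}\right)^{2}}\right) - 45\right) = 44 \left(\left(-2 + \sqrt{25 + \frac{1089}{64}}\right) - 45\right) = 44 \left(\left(-2 + \sqrt{\frac{2689}{64}}\right) - 45\right) = 44 \left(\left(-2 + \frac{\sqrt{2689}}{8}\right) - 45\right) = 44 \left(-47 + \frac{\sqrt{2689}}{8}\right) = -2068 + \frac{11 \sqrt{2689}}{2}$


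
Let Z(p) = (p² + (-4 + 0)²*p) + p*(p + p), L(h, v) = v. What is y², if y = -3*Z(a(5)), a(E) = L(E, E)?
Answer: 216225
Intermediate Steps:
a(E) = E
Z(p) = 3*p² + 16*p (Z(p) = (p² + (-4)²*p) + p*(2*p) = (p² + 16*p) + 2*p² = 3*p² + 16*p)
y = -465 (y = -15*(16 + 3*5) = -15*(16 + 15) = -15*31 = -3*155 = -465)
y² = (-465)² = 216225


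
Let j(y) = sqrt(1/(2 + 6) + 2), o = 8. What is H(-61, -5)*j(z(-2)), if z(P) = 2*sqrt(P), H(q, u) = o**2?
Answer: 16*sqrt(34) ≈ 93.295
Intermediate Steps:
H(q, u) = 64 (H(q, u) = 8**2 = 64)
j(y) = sqrt(34)/4 (j(y) = sqrt(1/8 + 2) = sqrt(17/8) = sqrt(34)/4)
H(-61, -5)*j(z(-2)) = 64*(sqrt(34)/4) = 16*sqrt(34)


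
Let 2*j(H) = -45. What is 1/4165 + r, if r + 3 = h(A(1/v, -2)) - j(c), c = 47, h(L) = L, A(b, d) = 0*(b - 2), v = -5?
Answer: 162437/8330 ≈ 19.500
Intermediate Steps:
A(b, d) = 0 (A(b, d) = 0*(-2 + b) = 0)
j(H) = -45/2 (j(H) = (1/2)*(-45) = -45/2)
r = 39/2 (r = -3 + (0 - 1*(-45/2)) = -3 + (0 + 45/2) = -3 + 45/2 = 39/2 ≈ 19.500)
1/4165 + r = 1/4165 + 39/2 = 162437/8330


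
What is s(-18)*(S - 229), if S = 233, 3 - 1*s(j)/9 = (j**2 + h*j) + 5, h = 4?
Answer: -9144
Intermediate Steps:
s(j) = -18 - 36*j - 9*j**2 (s(j) = 27 - 9*((j**2 + 4*j) + 5) = 27 - 9*(5 + j**2 + 4*j) = 27 + (-45 - 36*j - 9*j**2) = -18 - 36*j - 9*j**2)
s(-18)*(S - 229) = (-18 - 36*(-18) - 9*(-18)**2)*(233 - 229) = (-18 + 648 - 9*324)*4 = (-18 + 648 - 2916)*4 = -2286*4 = -9144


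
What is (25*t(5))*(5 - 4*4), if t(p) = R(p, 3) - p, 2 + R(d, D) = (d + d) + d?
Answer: -2200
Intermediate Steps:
R(d, D) = -2 + 3*d (R(d, D) = -2 + ((d + d) + d) = -2 + (2*d + d) = -2 + 3*d)
t(p) = -2 + 2*p (t(p) = (-2 + 3*p) - p = -2 + 2*p)
(25*t(5))*(5 - 4*4) = (25*(-2 + 2*5))*(5 - 4*4) = (25*(-2 + 10))*(5 - 16) = (25*8)*(-11) = 200*(-11) = -2200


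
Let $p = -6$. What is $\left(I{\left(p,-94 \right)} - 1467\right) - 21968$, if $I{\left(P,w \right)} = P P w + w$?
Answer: $-26913$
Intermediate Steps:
$I{\left(P,w \right)} = w + w P^{2}$ ($I{\left(P,w \right)} = P^{2} w + w = w P^{2} + w = w + w P^{2}$)
$\left(I{\left(p,-94 \right)} - 1467\right) - 21968 = \left(- 94 \left(1 + \left(-6\right)^{2}\right) - 1467\right) - 21968 = \left(- 94 \left(1 + 36\right) - 1467\right) - 21968 = \left(\left(-94\right) 37 - 1467\right) - 21968 = \left(-3478 - 1467\right) - 21968 = -4945 - 21968 = -26913$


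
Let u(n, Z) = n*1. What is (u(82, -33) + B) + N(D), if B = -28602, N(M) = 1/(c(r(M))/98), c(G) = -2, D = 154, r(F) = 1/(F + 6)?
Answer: -28569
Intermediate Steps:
r(F) = 1/(6 + F)
u(n, Z) = n
N(M) = -49 (N(M) = 1/(-2/98) = 1/(-2*1/98) = 1/(-1/49) = -49)
(u(82, -33) + B) + N(D) = (82 - 28602) - 49 = -28520 - 49 = -28569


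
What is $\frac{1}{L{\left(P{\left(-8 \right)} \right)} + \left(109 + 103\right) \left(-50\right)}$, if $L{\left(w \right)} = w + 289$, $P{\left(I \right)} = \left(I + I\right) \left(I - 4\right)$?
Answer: $- \frac{1}{10119} \approx -9.8824 \cdot 10^{-5}$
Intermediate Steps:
$P{\left(I \right)} = 2 I \left(-4 + I\right)$
$L{\left(w \right)} = 289 + w$
$\frac{1}{L{\left(P{\left(-8 \right)} \right)} + \left(109 + 103\right) \left(-50\right)} = \frac{1}{\left(289 + 2 \left(-8\right) \left(-4 - 8\right)\right) + \left(109 + 103\right) \left(-50\right)} = \frac{1}{\left(289 + 2 \left(-8\right) \left(-12\right)\right) + 212 \left(-50\right)} = \frac{1}{\left(289 + 192\right) - 10600} = \frac{1}{481 - 10600} = \frac{1}{-10119} = - \frac{1}{10119}$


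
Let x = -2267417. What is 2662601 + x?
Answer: 395184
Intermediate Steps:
2662601 + x = 2662601 - 2267417 = 395184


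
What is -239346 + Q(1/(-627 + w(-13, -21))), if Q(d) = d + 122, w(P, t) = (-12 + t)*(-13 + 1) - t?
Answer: -50237041/210 ≈ -2.3922e+5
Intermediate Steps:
w(P, t) = 144 - 13*t (w(P, t) = (-12 + t)*(-12) - t = (144 - 12*t) - t = 144 - 13*t)
Q(d) = 122 + d
-239346 + Q(1/(-627 + w(-13, -21))) = -239346 + (122 + 1/(-627 + (144 - 13*(-21)))) = -239346 + (122 + 1/(-627 + (144 + 273))) = -239346 + (122 + 1/(-627 + 417)) = -239346 + (122 + 1/(-210)) = -239346 + (122 - 1/210) = -239346 + 25619/210 = -50237041/210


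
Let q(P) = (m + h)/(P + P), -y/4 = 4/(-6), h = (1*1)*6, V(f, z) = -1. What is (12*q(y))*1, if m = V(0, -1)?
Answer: 45/4 ≈ 11.250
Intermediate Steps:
m = -1
h = 6 (h = 1*6 = 6)
y = 8/3 (y = -16/(-6) = -16*(-1)/6 = -4*(-2/3) = 8/3 ≈ 2.6667)
q(P) = 5/(2*P) (q(P) = (-1 + 6)/(P + P) = 5/((2*P)) = 5*(1/(2*P)) = 5/(2*P))
(12*q(y))*1 = (12*(5/(2*(8/3))))*1 = (12*((5/2)*(3/8)))*1 = (12*(15/16))*1 = (45/4)*1 = 45/4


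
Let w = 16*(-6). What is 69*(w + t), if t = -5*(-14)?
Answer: -1794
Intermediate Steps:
t = 70
w = -96
69*(w + t) = 69*(-96 + 70) = 69*(-26) = -1794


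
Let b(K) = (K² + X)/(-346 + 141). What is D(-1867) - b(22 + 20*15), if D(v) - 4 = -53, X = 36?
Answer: 18735/41 ≈ 456.95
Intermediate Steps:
D(v) = -49 (D(v) = 4 - 53 = -49)
b(K) = -36/205 - K²/205 (b(K) = (K² + 36)/(-346 + 141) = (36 + K²)/(-205) = (36 + K²)*(-1/205) = -36/205 - K²/205)
D(-1867) - b(22 + 20*15) = -49 - (-36/205 - (22 + 20*15)²/205) = -49 - (-36/205 - (22 + 300)²/205) = -49 - (-36/205 - 1/205*322²) = -49 - (-36/205 - 1/205*103684) = -49 - (-36/205 - 103684/205) = -49 - 1*(-20744/41) = -49 + 20744/41 = 18735/41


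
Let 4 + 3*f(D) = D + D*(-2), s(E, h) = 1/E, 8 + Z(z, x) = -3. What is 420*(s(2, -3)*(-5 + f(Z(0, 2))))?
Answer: -560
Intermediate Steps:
Z(z, x) = -11 (Z(z, x) = -8 - 3 = -11)
f(D) = -4/3 - D/3 (f(D) = -4/3 + (D + D*(-2))/3 = -4/3 + (D - 2*D)/3 = -4/3 + (-D)/3 = -4/3 - D/3)
420*(s(2, -3)*(-5 + f(Z(0, 2)))) = 420*((-5 + (-4/3 - ⅓*(-11)))/2) = 420*((-5 + (-4/3 + 11/3))/2) = 420*((-5 + 7/3)/2) = 420*((½)*(-8/3)) = 420*(-4/3) = -560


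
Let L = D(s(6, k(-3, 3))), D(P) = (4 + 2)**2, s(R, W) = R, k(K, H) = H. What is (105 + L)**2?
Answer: 19881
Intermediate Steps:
D(P) = 36 (D(P) = 6**2 = 36)
L = 36
(105 + L)**2 = (105 + 36)**2 = 141**2 = 19881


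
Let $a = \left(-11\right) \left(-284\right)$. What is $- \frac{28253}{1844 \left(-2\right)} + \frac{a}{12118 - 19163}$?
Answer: $\frac{187521073}{25981960} \approx 7.2174$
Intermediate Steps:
$a = 3124$
$- \frac{28253}{1844 \left(-2\right)} + \frac{a}{12118 - 19163} = - \frac{28253}{1844 \left(-2\right)} + \frac{3124}{12118 - 19163} = - \frac{28253}{-3688} + \frac{3124}{12118 - 19163} = \left(-28253\right) \left(- \frac{1}{3688}\right) + \frac{3124}{-7045} = \frac{28253}{3688} + 3124 \left(- \frac{1}{7045}\right) = \frac{28253}{3688} - \frac{3124}{7045} = \frac{187521073}{25981960}$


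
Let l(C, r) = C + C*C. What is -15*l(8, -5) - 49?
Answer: -1129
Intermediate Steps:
l(C, r) = C + C²
-15*l(8, -5) - 49 = -120*(1 + 8) - 49 = -120*9 - 49 = -15*72 - 49 = -1080 - 49 = -1129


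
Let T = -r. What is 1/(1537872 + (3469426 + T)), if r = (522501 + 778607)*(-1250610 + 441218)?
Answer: 1/1053111413634 ≈ 9.4957e-13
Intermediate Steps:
r = -1053106406336 (r = 1301108*(-809392) = -1053106406336)
T = 1053106406336 (T = -1*(-1053106406336) = 1053106406336)
1/(1537872 + (3469426 + T)) = 1/(1537872 + (3469426 + 1053106406336)) = 1/(1537872 + 1053109875762) = 1/1053111413634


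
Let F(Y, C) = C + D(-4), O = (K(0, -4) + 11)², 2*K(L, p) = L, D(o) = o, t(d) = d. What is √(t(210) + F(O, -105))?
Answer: √101 ≈ 10.050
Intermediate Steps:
K(L, p) = L/2
O = 121 (O = ((½)*0 + 11)² = (0 + 11)² = 11² = 121)
F(Y, C) = -4 + C (F(Y, C) = C - 4 = -4 + C)
√(t(210) + F(O, -105)) = √(210 + (-4 - 105)) = √(210 - 109) = √101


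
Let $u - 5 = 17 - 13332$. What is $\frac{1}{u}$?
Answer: $- \frac{1}{13310} \approx -7.5131 \cdot 10^{-5}$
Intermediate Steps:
$u = -13310$ ($u = 5 + \left(17 - 13332\right) = 5 - 13315 = -13310$)
$\frac{1}{u} = \frac{1}{-13310} = - \frac{1}{13310}$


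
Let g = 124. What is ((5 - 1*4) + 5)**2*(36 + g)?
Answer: 5760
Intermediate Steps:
((5 - 1*4) + 5)**2*(36 + g) = ((5 - 1*4) + 5)**2*(36 + 124) = ((5 - 4) + 5)**2*160 = (1 + 5)**2*160 = 6**2*160 = 36*160 = 5760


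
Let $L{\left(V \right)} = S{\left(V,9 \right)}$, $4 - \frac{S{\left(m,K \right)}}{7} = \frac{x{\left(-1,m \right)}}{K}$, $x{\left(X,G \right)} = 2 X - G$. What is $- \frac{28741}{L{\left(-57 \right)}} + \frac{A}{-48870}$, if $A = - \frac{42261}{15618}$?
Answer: $\frac{3463676302829}{1780920540} \approx 1944.9$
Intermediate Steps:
$x{\left(X,G \right)} = - G + 2 X$
$A = - \frac{14087}{5206}$ ($A = \left(-42261\right) \frac{1}{15618} = - \frac{14087}{5206} \approx -2.7059$)
$S{\left(m,K \right)} = 28 - \frac{7 \left(-2 - m\right)}{K}$ ($S{\left(m,K \right)} = 28 - 7 \frac{- m + 2 \left(-1\right)}{K} = 28 - 7 \frac{- m - 2}{K} = 28 - 7 \frac{-2 - m}{K} = 28 - \frac{7 \left(-2 - m\right)}{K}$)
$L{\left(V \right)} = \frac{266}{9} + \frac{7 V}{9}$ ($L{\left(V \right)} = \frac{7 \left(2 + V + 4 \cdot 9\right)}{9} = 7 \cdot \frac{1}{9} \left(2 + V + 36\right) = 7 \cdot \frac{1}{9} \left(38 + V\right) = \frac{266}{9} + \frac{7 V}{9}$)
$- \frac{28741}{L{\left(-57 \right)}} + \frac{A}{-48870} = - \frac{28741}{\frac{266}{9} + \frac{7}{9} \left(-57\right)} - \frac{14087}{5206 \left(-48870\right)} = - \frac{28741}{\frac{266}{9} - \frac{133}{3}} - - \frac{14087}{254417220} = - \frac{28741}{- \frac{133}{9}} + \frac{14087}{254417220} = \left(-28741\right) \left(- \frac{9}{133}\right) + \frac{14087}{254417220} = \frac{258669}{133} + \frac{14087}{254417220} = \frac{3463676302829}{1780920540}$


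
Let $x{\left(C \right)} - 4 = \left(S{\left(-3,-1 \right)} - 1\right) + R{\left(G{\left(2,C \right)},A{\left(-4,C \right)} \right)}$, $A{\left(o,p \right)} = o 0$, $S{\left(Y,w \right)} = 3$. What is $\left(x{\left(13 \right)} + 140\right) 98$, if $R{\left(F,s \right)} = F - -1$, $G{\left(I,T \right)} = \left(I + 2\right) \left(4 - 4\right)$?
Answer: $14406$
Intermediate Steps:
$G{\left(I,T \right)} = 0$ ($G{\left(I,T \right)} = \left(2 + I\right) 0 = 0$)
$A{\left(o,p \right)} = 0$
$R{\left(F,s \right)} = 1 + F$ ($R{\left(F,s \right)} = F + 1 = 1 + F$)
$x{\left(C \right)} = 7$ ($x{\left(C \right)} = 4 + \left(\left(3 - 1\right) + \left(1 + 0\right)\right) = 4 + \left(2 + 1\right) = 4 + 3 = 7$)
$\left(x{\left(13 \right)} + 140\right) 98 = \left(7 + 140\right) 98 = 147 \cdot 98 = 14406$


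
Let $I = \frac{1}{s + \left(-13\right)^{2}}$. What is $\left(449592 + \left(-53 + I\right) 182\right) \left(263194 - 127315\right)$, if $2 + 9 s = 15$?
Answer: $\frac{3526994489883}{59} \approx 5.978 \cdot 10^{10}$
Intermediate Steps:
$s = \frac{13}{9}$ ($s = - \frac{2}{9} + \frac{1}{9} \cdot 15 = - \frac{2}{9} + \frac{5}{3} = \frac{13}{9} \approx 1.4444$)
$I = \frac{9}{1534}$ ($I = \frac{1}{\frac{13}{9} + \left(-13\right)^{2}} = \frac{1}{\frac{13}{9} + 169} = \frac{1}{\frac{1534}{9}} = \frac{9}{1534} \approx 0.005867$)
$\left(449592 + \left(-53 + I\right) 182\right) \left(263194 - 127315\right) = \left(449592 + \left(-53 + \frac{9}{1534}\right) 182\right) \left(263194 - 127315\right) = \left(449592 - \frac{569051}{59}\right) 135879 = \frac{25956877}{59} \cdot 135879 = \frac{3526994489883}{59}$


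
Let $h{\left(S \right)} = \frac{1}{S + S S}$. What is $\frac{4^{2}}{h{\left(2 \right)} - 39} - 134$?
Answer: $- \frac{31318}{233} \approx -134.41$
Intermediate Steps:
$h{\left(S \right)} = \frac{1}{S + S^{2}}$
$\frac{4^{2}}{h{\left(2 \right)} - 39} - 134 = \frac{4^{2}}{\frac{1}{2 \left(1 + 2\right)} - 39} - 134 = \frac{16}{\frac{1}{2 \cdot 3} - 39} - 134 = \frac{16}{\frac{1}{2} \cdot \frac{1}{3} - 39} - 134 = \frac{16}{\frac{1}{6} - 39} - 134 = \frac{16}{- \frac{233}{6}} - 134 = 16 \left(- \frac{6}{233}\right) - 134 = - \frac{96}{233} - 134 = - \frac{31318}{233}$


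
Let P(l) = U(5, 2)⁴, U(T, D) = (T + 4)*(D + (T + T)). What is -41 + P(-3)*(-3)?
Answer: -408146729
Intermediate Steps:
U(T, D) = (4 + T)*(D + 2*T)
P(l) = 136048896 (P(l) = (2*5² + 4*2 + 8*5 + 2*5)⁴ = (2*25 + 8 + 40 + 10)⁴ = (50 + 8 + 40 + 10)⁴ = 108⁴ = 136048896)
-41 + P(-3)*(-3) = -41 + 136048896*(-3) = -41 - 408146688 = -408146729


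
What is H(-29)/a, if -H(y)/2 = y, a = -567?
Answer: -58/567 ≈ -0.10229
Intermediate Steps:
H(y) = -2*y
H(-29)/a = -2*(-29)/(-567) = 58*(-1/567) = -58/567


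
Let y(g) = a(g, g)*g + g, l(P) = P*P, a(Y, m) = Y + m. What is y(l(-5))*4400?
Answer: 5610000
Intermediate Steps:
l(P) = P²
y(g) = g + 2*g² (y(g) = (g + g)*g + g = (2*g)*g + g = 2*g² + g = g + 2*g²)
y(l(-5))*4400 = ((-5)²*(1 + 2*(-5)²))*4400 = (25*(1 + 2*25))*4400 = (25*(1 + 50))*4400 = (25*51)*4400 = 1275*4400 = 5610000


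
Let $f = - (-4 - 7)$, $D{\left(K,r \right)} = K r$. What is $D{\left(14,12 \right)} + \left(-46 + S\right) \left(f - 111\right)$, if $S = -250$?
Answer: $29768$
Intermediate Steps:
$f = 11$ ($f = \left(-1\right) \left(-11\right) = 11$)
$D{\left(14,12 \right)} + \left(-46 + S\right) \left(f - 111\right) = 14 \cdot 12 + \left(-46 - 250\right) \left(11 - 111\right) = 168 - -29600 = 168 + 29600 = 29768$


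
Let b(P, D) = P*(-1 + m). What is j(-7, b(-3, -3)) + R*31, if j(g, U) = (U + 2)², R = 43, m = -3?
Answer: 1529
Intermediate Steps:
b(P, D) = -4*P (b(P, D) = P*(-1 - 3) = P*(-4) = -4*P)
j(g, U) = (2 + U)²
j(-7, b(-3, -3)) + R*31 = (2 - 4*(-3))² + 43*31 = (2 + 12)² + 1333 = 14² + 1333 = 196 + 1333 = 1529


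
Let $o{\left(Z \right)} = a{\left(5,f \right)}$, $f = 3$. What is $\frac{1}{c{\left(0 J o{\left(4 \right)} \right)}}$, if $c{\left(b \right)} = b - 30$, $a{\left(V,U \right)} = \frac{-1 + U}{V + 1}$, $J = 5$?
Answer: $- \frac{1}{30} \approx -0.033333$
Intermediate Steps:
$a{\left(V,U \right)} = \frac{-1 + U}{1 + V}$
$o{\left(Z \right)} = \frac{1}{3}$ ($o{\left(Z \right)} = \frac{-1 + 3}{1 + 5} = \frac{1}{6} \cdot 2 = \frac{1}{3}$)
$c{\left(b \right)} = -30 + b$
$\frac{1}{c{\left(0 J o{\left(4 \right)} \right)}} = \frac{1}{-30 + 0 \cdot 5 \cdot \frac{1}{3}} = \frac{1}{-30 + 0 \cdot \frac{1}{3}} = \frac{1}{-30 + 0} = \frac{1}{-30} = - \frac{1}{30}$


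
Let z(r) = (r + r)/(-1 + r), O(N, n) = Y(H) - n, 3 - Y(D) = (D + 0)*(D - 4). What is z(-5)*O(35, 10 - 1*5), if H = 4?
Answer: -10/3 ≈ -3.3333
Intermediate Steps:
Y(D) = 3 - D*(-4 + D) (Y(D) = 3 - (D + 0)*(D - 4) = 3 - D*(-4 + D))
O(N, n) = 3 - n (O(N, n) = (3 - 1*4² + 4*4) - n = (3 - 1*16 + 16) - n = (3 - 16 + 16) - n = 3 - n)
z(r) = 2*r/(-1 + r) (z(r) = (2*r)/(-1 + r) = 2*r/(-1 + r))
z(-5)*O(35, 10 - 1*5) = (2*(-5)/(-1 - 5))*(3 - (10 - 1*5)) = (2*(-5)/(-6))*(3 - (10 - 5)) = (2*(-5)*(-⅙))*(3 - 1*5) = 5*(3 - 5)/3 = (5/3)*(-2) = -10/3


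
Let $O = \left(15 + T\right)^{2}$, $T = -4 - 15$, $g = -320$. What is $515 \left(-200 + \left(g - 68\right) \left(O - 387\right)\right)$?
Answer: $74030220$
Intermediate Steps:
$T = -19$ ($T = -4 - 15 = -19$)
$O = 16$ ($O = \left(15 - 19\right)^{2} = \left(-4\right)^{2} = 16$)
$515 \left(-200 + \left(g - 68\right) \left(O - 387\right)\right) = 515 \left(-200 + \left(-320 - 68\right) \left(16 - 387\right)\right) = 515 \left(-200 - -143948\right) = 515 \left(-200 + 143948\right) = 515 \cdot 143748 = 74030220$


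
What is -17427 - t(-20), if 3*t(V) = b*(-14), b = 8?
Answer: -52169/3 ≈ -17390.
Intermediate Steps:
t(V) = -112/3 (t(V) = (8*(-14))/3 = (1/3)*(-112) = -112/3)
-17427 - t(-20) = -17427 - 1*(-112/3) = -17427 + 112/3 = -52169/3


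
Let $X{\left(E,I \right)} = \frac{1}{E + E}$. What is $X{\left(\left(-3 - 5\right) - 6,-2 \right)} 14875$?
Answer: $- \frac{2125}{4} \approx -531.25$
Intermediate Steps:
$X{\left(E,I \right)} = \frac{1}{2 E}$
$X{\left(\left(-3 - 5\right) - 6,-2 \right)} 14875 = \frac{1}{2 \left(\left(-3 - 5\right) - 6\right)} 14875 = \frac{1}{2 \left(-8 - 6\right)} 14875 = \frac{1}{2 \left(-14\right)} 14875 = \frac{1}{2} \left(- \frac{1}{14}\right) 14875 = \left(- \frac{1}{28}\right) 14875 = - \frac{2125}{4}$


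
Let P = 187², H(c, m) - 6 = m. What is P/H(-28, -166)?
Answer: -34969/160 ≈ -218.56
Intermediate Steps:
H(c, m) = 6 + m
P = 34969
P/H(-28, -166) = 34969/(6 - 166) = 34969/(-160) = 34969*(-1/160) = -34969/160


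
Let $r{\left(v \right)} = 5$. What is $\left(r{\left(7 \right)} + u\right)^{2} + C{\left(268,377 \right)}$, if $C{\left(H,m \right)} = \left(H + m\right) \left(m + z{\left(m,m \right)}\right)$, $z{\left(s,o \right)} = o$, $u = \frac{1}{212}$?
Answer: $\frac{21858741241}{44944} \approx 4.8636 \cdot 10^{5}$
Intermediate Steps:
$u = \frac{1}{212} \approx 0.004717$
$C{\left(H,m \right)} = 2 m \left(H + m\right)$ ($C{\left(H,m \right)} = \left(H + m\right) \left(m + m\right) = \left(H + m\right) 2 m = 2 m \left(H + m\right)$)
$\left(r{\left(7 \right)} + u\right)^{2} + C{\left(268,377 \right)} = \left(5 + \frac{1}{212}\right)^{2} + 2 \cdot 377 \left(268 + 377\right) = \left(\frac{1061}{212}\right)^{2} + 2 \cdot 377 \cdot 645 = \frac{1125721}{44944} + 486330 = \frac{21858741241}{44944}$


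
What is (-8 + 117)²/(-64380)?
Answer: -11881/64380 ≈ -0.18454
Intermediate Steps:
(-8 + 117)²/(-64380) = 109²*(-1/64380) = 11881*(-1/64380) = -11881/64380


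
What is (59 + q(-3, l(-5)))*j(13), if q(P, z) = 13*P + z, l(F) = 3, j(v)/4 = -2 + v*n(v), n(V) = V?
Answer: 15364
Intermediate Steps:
j(v) = -8 + 4*v² (j(v) = 4*(-2 + v*v) = 4*(-2 + v²) = -8 + 4*v²)
q(P, z) = z + 13*P
(59 + q(-3, l(-5)))*j(13) = (59 + (3 + 13*(-3)))*(-8 + 4*13²) = (59 + (3 - 39))*(-8 + 4*169) = (59 - 36)*(-8 + 676) = 23*668 = 15364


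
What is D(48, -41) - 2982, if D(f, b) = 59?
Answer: -2923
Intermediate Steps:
D(48, -41) - 2982 = 59 - 2982 = -2923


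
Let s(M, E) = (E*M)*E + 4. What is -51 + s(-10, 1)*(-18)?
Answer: 57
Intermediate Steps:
s(M, E) = 4 + M*E**2 (s(M, E) = M*E**2 + 4 = 4 + M*E**2)
-51 + s(-10, 1)*(-18) = -51 + (4 - 10*1**2)*(-18) = -51 + (4 - 10*1)*(-18) = -51 + (4 - 10)*(-18) = -51 - 6*(-18) = -51 + 108 = 57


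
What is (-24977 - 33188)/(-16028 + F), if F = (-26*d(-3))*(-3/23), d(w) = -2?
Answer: 267559/73760 ≈ 3.6274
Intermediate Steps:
F = -156/23 (F = (-26*(-2))*(-3/23) = 52*(-3*1/23) = 52*(-3/23) = -156/23 ≈ -6.7826)
(-24977 - 33188)/(-16028 + F) = (-24977 - 33188)/(-16028 - 156/23) = -58165/(-368800/23) = -58165*(-23/368800) = 267559/73760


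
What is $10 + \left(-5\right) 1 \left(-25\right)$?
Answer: $135$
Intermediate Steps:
$10 + \left(-5\right) 1 \left(-25\right) = 10 - -125 = 10 + 125 = 135$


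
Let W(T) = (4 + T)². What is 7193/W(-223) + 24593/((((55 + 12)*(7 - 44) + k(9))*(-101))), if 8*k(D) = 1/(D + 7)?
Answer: 381500844067/1537073839971 ≈ 0.24820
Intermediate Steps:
k(D) = 1/(8*(7 + D)) (k(D) = 1/(8*(D + 7)) = 1/(8*(7 + D)))
7193/W(-223) + 24593/((((55 + 12)*(7 - 44) + k(9))*(-101))) = 7193/((4 - 223)²) + 24593/((((55 + 12)*(7 - 44) + 1/(8*(7 + 9)))*(-101))) = 7193/((-219)²) + 24593/(((67*(-37) + (⅛)/16)*(-101))) = 7193/47961 + 24593/(((-2479 + (⅛)*(1/16))*(-101))) = 7193*(1/47961) + 24593/(((-2479 + 1/128)*(-101))) = 7193/47961 + 24593/((-317311/128*(-101))) = 7193/47961 + 24593/(32048411/128) = 7193/47961 + 24593*(128/32048411) = 7193/47961 + 3147904/32048411 = 381500844067/1537073839971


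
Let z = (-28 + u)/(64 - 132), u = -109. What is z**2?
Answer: 18769/4624 ≈ 4.0590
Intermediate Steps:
z = 137/68 (z = (-28 - 109)/(64 - 132) = -137/(-68) = -137*(-1/68) = 137/68 ≈ 2.0147)
z**2 = (137/68)**2 = 18769/4624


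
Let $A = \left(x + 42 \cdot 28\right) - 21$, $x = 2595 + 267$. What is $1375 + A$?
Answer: $5392$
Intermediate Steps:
$x = 2862$
$A = 4017$ ($A = \left(2862 + 42 \cdot 28\right) - 21 = \left(2862 + 1176\right) - 21 = 4038 - 21 = 4017$)
$1375 + A = 1375 + 4017 = 5392$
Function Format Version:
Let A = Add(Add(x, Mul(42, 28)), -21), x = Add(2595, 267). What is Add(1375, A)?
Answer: 5392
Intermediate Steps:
x = 2862
A = 4017 (A = Add(Add(2862, Mul(42, 28)), -21) = Add(Add(2862, 1176), -21) = Add(4038, -21) = 4017)
Add(1375, A) = Add(1375, 4017) = 5392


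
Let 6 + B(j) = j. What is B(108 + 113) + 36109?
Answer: 36324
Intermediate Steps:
B(j) = -6 + j
B(108 + 113) + 36109 = (-6 + (108 + 113)) + 36109 = (-6 + 221) + 36109 = 215 + 36109 = 36324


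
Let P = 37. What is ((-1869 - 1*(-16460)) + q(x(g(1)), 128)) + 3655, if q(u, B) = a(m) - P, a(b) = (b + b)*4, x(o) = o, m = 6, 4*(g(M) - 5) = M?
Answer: 18257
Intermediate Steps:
g(M) = 5 + M/4
a(b) = 8*b (a(b) = (2*b)*4 = 8*b)
q(u, B) = 11 (q(u, B) = 8*6 - 1*37 = 48 - 37 = 11)
((-1869 - 1*(-16460)) + q(x(g(1)), 128)) + 3655 = ((-1869 - 1*(-16460)) + 11) + 3655 = ((-1869 + 16460) + 11) + 3655 = (14591 + 11) + 3655 = 14602 + 3655 = 18257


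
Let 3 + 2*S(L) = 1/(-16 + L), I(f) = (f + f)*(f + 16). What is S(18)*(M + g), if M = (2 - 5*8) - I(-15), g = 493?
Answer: -2425/4 ≈ -606.25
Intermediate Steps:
I(f) = 2*f*(16 + f) (I(f) = (2*f)*(16 + f) = 2*f*(16 + f))
S(L) = -3/2 + 1/(2*(-16 + L))
M = -8 (M = (2 - 5*8) - 2*(-15)*(16 - 15) = (2 - 40) - 2*(-15) = -38 - 1*(-30) = -38 + 30 = -8)
S(18)*(M + g) = ((49 - 3*18)/(2*(-16 + 18)))*(-8 + 493) = ((½)*(49 - 54)/2)*485 = ((½)*(½)*(-5))*485 = -5/4*485 = -2425/4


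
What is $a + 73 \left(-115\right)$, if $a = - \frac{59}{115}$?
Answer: $- \frac{965484}{115} \approx -8395.5$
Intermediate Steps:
$a = - \frac{59}{115}$ ($a = \left(-59\right) \frac{1}{115} = - \frac{59}{115} \approx -0.51304$)
$a + 73 \left(-115\right) = - \frac{59}{115} + 73 \left(-115\right) = - \frac{59}{115} - 8395 = - \frac{965484}{115}$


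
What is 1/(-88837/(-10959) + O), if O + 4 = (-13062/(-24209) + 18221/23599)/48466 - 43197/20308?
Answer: 3081170383116743176116/6098374473657901700977 ≈ 0.50524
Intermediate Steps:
O = -1722651099032687429/281154337358950924 (O = -4 + ((-13062/(-24209) + 18221/23599)/48466 - 43197/20308) = -4 + ((-13062*(-1/24209) + 18221*(1/23599))*(1/48466) - 43197*1/20308) = -4 + ((13062/24209 + 18221/23599)*(1/48466) - 43197/20308) = -4 + ((749362327/571308191)*(1/48466) - 43197/20308) = -4 + (749362327/27689022785006 - 43197/20308) = -4 - 598033749596883733/281154337358950924 = -1722651099032687429/281154337358950924 ≈ -6.1271)
1/(-88837/(-10959) + O) = 1/(-88837/(-10959) - 1722651099032687429/281154337358950924) = 1/(-88837*(-1/10959) - 1722651099032687429/281154337358950924) = 1/(88837/10959 - 1722651099032687429/281154337358950924) = 1/(6098374473657901700977/3081170383116743176116) = 3081170383116743176116/6098374473657901700977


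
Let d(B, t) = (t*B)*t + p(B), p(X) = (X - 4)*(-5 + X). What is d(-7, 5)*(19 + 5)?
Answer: -1032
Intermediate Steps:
p(X) = (-5 + X)*(-4 + X) (p(X) = (-4 + X)*(-5 + X) = (-5 + X)*(-4 + X))
d(B, t) = 20 + B² - 9*B + B*t² (d(B, t) = (t*B)*t + (20 + B² - 9*B) = (B*t)*t + (20 + B² - 9*B) = B*t² + (20 + B² - 9*B) = 20 + B² - 9*B + B*t²)
d(-7, 5)*(19 + 5) = (20 + (-7)² - 9*(-7) - 7*5²)*(19 + 5) = (20 + 49 + 63 - 7*25)*24 = (20 + 49 + 63 - 175)*24 = -43*24 = -1032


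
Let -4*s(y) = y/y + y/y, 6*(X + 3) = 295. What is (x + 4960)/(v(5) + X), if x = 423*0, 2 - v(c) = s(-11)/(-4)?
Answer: 119040/1153 ≈ 103.24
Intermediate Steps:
X = 277/6 (X = -3 + (⅙)*295 = -3 + 295/6 = 277/6 ≈ 46.167)
s(y) = -½ (s(y) = -(y/y + y/y)/4 = -(1 + 1)/4 = -¼*2 = -½)
v(c) = 15/8 (v(c) = 2 - (-1)/(2*(-4)) = 2 - (-1)*(-1)/(2*4) = 2 - 1*⅛ = 2 - ⅛ = 15/8)
x = 0
(x + 4960)/(v(5) + X) = (0 + 4960)/(15/8 + 277/6) = 4960/(1153/24) = 4960*(24/1153) = 119040/1153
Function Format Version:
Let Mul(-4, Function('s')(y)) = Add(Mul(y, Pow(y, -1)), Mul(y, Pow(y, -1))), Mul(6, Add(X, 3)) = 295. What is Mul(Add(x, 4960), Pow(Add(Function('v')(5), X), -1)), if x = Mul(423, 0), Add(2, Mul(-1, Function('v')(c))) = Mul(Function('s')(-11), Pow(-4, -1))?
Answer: Rational(119040, 1153) ≈ 103.24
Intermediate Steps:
X = Rational(277, 6) (X = Add(-3, Mul(Rational(1, 6), 295)) = Add(-3, Rational(295, 6)) = Rational(277, 6) ≈ 46.167)
Function('s')(y) = Rational(-1, 2) (Function('s')(y) = Mul(Rational(-1, 4), Add(Mul(y, Pow(y, -1)), Mul(y, Pow(y, -1)))) = Mul(Rational(-1, 4), Add(1, 1)) = Mul(Rational(-1, 4), 2) = Rational(-1, 2))
Function('v')(c) = Rational(15, 8) (Function('v')(c) = Add(2, Mul(-1, Mul(Rational(-1, 2), Pow(-4, -1)))) = Add(2, Mul(-1, Mul(Rational(-1, 2), Rational(-1, 4)))) = Add(2, Mul(-1, Rational(1, 8))) = Add(2, Rational(-1, 8)) = Rational(15, 8))
x = 0
Mul(Add(x, 4960), Pow(Add(Function('v')(5), X), -1)) = Mul(Add(0, 4960), Pow(Add(Rational(15, 8), Rational(277, 6)), -1)) = Mul(4960, Pow(Rational(1153, 24), -1)) = Mul(4960, Rational(24, 1153)) = Rational(119040, 1153)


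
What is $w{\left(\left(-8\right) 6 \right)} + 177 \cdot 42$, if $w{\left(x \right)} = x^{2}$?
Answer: $9738$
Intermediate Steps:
$w{\left(\left(-8\right) 6 \right)} + 177 \cdot 42 = \left(\left(-8\right) 6\right)^{2} + 177 \cdot 42 = \left(-48\right)^{2} + 7434 = 2304 + 7434 = 9738$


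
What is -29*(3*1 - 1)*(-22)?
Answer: 1276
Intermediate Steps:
-29*(3*1 - 1)*(-22) = -29*(3 - 1)*(-22) = -29*2*(-22) = -58*(-22) = 1276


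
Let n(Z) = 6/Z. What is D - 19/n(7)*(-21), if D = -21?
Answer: 889/2 ≈ 444.50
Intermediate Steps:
D - 19/n(7)*(-21) = -21 - 19/(6/7)*(-21) = -21 - 19/(6*(⅐))*(-21) = -21 - 19/6/7*(-21) = -21 - 19*7/6*(-21) = -21 - 133/6*(-21) = -21 + 931/2 = 889/2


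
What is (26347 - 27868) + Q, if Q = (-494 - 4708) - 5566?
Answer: -12289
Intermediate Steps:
Q = -10768 (Q = -5202 - 5566 = -10768)
(26347 - 27868) + Q = (26347 - 27868) - 10768 = -1521 - 10768 = -12289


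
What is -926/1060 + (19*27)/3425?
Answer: -262777/363050 ≈ -0.72380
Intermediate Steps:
-926/1060 + (19*27)/3425 = -926*1/1060 + 513*(1/3425) = -463/530 + 513/3425 = -262777/363050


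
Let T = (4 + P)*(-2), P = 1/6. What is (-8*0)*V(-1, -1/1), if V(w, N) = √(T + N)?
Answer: 0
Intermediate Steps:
P = ⅙ ≈ 0.16667
T = -25/3 (T = (4 + ⅙)*(-2) = (25/6)*(-2) = -25/3 ≈ -8.3333)
V(w, N) = √(-25/3 + N)
(-8*0)*V(-1, -1/1) = (-8*0)*(√(-75 + 9*(-1/1))/3) = 0*(√(-75 + 9*(-1*1))/3) = 0*(√(-75 + 9*(-1))/3) = 0*(√(-75 - 9)/3) = 0*(√(-84)/3) = 0*((2*I*√21)/3) = 0*(2*I*√21/3) = 0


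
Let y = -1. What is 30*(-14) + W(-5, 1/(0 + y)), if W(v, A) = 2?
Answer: -418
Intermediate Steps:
30*(-14) + W(-5, 1/(0 + y)) = 30*(-14) + 2 = -420 + 2 = -418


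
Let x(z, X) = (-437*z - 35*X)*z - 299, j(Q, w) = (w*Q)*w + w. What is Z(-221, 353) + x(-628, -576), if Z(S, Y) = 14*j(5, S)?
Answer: -181590811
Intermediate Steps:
j(Q, w) = w + Q*w² (j(Q, w) = (Q*w)*w + w = Q*w² + w = w + Q*w²)
x(z, X) = -299 + z*(-437*z - 35*X) (x(z, X) = z*(-437*z - 35*X) - 299 = -299 + z*(-437*z - 35*X))
Z(S, Y) = 14*S*(1 + 5*S) (Z(S, Y) = 14*(S*(1 + 5*S)) = 14*S*(1 + 5*S))
Z(-221, 353) + x(-628, -576) = 14*(-221)*(1 + 5*(-221)) + (-299 - 437*(-628)² - 35*(-576)*(-628)) = 14*(-221)*(1 - 1105) + (-299 - 437*394384 - 12660480) = 14*(-221)*(-1104) + (-299 - 172345808 - 12660480) = 3415776 - 185006587 = -181590811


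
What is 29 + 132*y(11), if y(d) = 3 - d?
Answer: -1027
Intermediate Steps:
29 + 132*y(11) = 29 + 132*(3 - 1*11) = 29 + 132*(3 - 11) = 29 + 132*(-8) = 29 - 1056 = -1027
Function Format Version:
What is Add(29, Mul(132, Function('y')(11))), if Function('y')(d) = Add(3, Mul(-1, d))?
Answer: -1027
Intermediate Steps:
Add(29, Mul(132, Function('y')(11))) = Add(29, Mul(132, Add(3, Mul(-1, 11)))) = Add(29, Mul(132, Add(3, -11))) = Add(29, Mul(132, -8)) = Add(29, -1056) = -1027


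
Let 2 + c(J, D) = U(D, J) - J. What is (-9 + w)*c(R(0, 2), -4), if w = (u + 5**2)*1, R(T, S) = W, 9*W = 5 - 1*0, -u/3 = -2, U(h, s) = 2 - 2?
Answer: -506/9 ≈ -56.222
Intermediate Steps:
U(h, s) = 0
u = 6 (u = -3*(-2) = 6)
W = 5/9 (W = (5 - 1*0)/9 = (5 + 0)/9 = (1/9)*5 = 5/9 ≈ 0.55556)
R(T, S) = 5/9
c(J, D) = -2 - J (c(J, D) = -2 + (0 - J) = -2 - J)
w = 31 (w = (6 + 5**2)*1 = (6 + 25)*1 = 31*1 = 31)
(-9 + w)*c(R(0, 2), -4) = (-9 + 31)*(-2 - 1*5/9) = 22*(-2 - 5/9) = 22*(-23/9) = -506/9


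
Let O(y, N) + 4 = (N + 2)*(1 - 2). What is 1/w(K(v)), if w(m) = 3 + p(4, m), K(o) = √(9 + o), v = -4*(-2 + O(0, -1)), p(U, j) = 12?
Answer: 1/15 ≈ 0.066667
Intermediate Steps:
O(y, N) = -6 - N (O(y, N) = -4 + (N + 2)*(1 - 2) = -4 + (2 + N)*(-1) = -4 + (-2 - N) = -6 - N)
v = 28 (v = -4*(-2 + (-6 - 1*(-1))) = -4*(-2 + (-6 + 1)) = -4*(-2 - 5) = -4*(-7) = 28)
w(m) = 15 (w(m) = 3 + 12 = 15)
1/w(K(v)) = 1/15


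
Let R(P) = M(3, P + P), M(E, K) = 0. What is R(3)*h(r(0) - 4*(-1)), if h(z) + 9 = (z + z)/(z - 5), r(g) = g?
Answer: 0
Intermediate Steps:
h(z) = -9 + 2*z/(-5 + z) (h(z) = -9 + (z + z)/(z - 5) = -9 + (2*z)/(-5 + z) = -9 + 2*z/(-5 + z))
R(P) = 0
R(3)*h(r(0) - 4*(-1)) = 0*((45 - 7*(0 - 4*(-1)))/(-5 + (0 - 4*(-1)))) = 0*((45 - 7*(0 + 4))/(-5 + (0 + 4))) = 0*((45 - 7*4)/(-5 + 4)) = 0*((45 - 28)/(-1)) = 0*(-1*17) = 0*(-17) = 0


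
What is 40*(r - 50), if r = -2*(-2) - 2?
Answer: -1920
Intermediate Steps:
r = 2 (r = 4 - 2 = 2)
40*(r - 50) = 40*(2 - 50) = 40*(-48) = -1920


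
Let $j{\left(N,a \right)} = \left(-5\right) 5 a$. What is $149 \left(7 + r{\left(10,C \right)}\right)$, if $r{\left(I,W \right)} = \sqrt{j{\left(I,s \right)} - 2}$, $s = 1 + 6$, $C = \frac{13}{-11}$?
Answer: $1043 + 149 i \sqrt{177} \approx 1043.0 + 1982.3 i$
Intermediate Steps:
$C = - \frac{13}{11}$ ($C = 13 \left(- \frac{1}{11}\right) = - \frac{13}{11} \approx -1.1818$)
$s = 7$
$j{\left(N,a \right)} = - 25 a$
$r{\left(I,W \right)} = i \sqrt{177}$ ($r{\left(I,W \right)} = \sqrt{\left(-25\right) 7 - 2} = \sqrt{-175 - 2} = \sqrt{-177} = i \sqrt{177}$)
$149 \left(7 + r{\left(10,C \right)}\right) = 149 \left(7 + i \sqrt{177}\right) = 1043 + 149 i \sqrt{177}$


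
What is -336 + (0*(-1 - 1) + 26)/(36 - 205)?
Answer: -4370/13 ≈ -336.15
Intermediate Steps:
-336 + (0*(-1 - 1) + 26)/(36 - 205) = -336 + (0*(-2) + 26)/(-169) = -336 + (0 + 26)*(-1/169) = -336 + 26*(-1/169) = -336 - 2/13 = -4370/13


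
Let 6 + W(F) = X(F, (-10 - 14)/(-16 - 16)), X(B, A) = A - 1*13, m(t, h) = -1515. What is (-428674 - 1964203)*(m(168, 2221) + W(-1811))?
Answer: 14675514641/4 ≈ 3.6689e+9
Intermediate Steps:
X(B, A) = -13 + A (X(B, A) = A - 13 = -13 + A)
W(F) = -73/4 (W(F) = -6 + (-13 + (-10 - 14)/(-16 - 16)) = -6 + (-13 - 24/(-32)) = -6 + (-13 - 24*(-1/32)) = -6 + (-13 + ¾) = -6 - 49/4 = -73/4)
(-428674 - 1964203)*(m(168, 2221) + W(-1811)) = (-428674 - 1964203)*(-1515 - 73/4) = -2392877*(-6133/4) = 14675514641/4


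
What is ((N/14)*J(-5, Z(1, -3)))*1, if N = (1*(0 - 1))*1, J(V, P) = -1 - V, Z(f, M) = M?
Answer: -2/7 ≈ -0.28571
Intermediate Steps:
N = -1 (N = (1*(-1))*1 = -1*1 = -1)
((N/14)*J(-5, Z(1, -3)))*1 = ((-1/14)*(-1 - 1*(-5)))*1 = ((-1*1/14)*(-1 + 5))*1 = -1/14*4*1 = -2/7*1 = -2/7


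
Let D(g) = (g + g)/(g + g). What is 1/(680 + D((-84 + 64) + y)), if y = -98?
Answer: 1/681 ≈ 0.0014684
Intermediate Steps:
D(g) = 1 (D(g) = (2*g)/((2*g)) = (2*g)*(1/(2*g)) = 1)
1/(680 + D((-84 + 64) + y)) = 1/(680 + 1) = 1/681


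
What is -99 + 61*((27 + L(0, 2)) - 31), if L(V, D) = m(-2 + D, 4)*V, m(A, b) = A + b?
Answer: -343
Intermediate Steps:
L(V, D) = V*(2 + D) (L(V, D) = ((-2 + D) + 4)*V = (2 + D)*V = V*(2 + D))
-99 + 61*((27 + L(0, 2)) - 31) = -99 + 61*((27 + 0*(2 + 2)) - 31) = -99 + 61*((27 + 0*4) - 31) = -99 + 61*((27 + 0) - 31) = -99 + 61*(27 - 31) = -99 + 61*(-4) = -99 - 244 = -343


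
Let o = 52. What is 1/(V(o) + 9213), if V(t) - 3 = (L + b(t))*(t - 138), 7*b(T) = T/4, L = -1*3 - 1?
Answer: 7/65802 ≈ 0.00010638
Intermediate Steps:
L = -4 (L = -3 - 1 = -4)
b(T) = T/28 (b(T) = (T/4)/7 = T/28)
V(t) = 3 + (-138 + t)*(-4 + t/28) (V(t) = 3 + (-4 + t/28)*(t - 138) = 3 + (-4 + t/28)*(-138 + t) = 3 + (-138 + t)*(-4 + t/28))
1/(V(o) + 9213) = 1/((555 - 125/14*52 + (1/28)*52²) + 9213) = 1/((555 - 3250/7 + (1/28)*2704) + 9213) = 1/((555 - 3250/7 + 676/7) + 9213) = 1/(1311/7 + 9213) = 1/(65802/7) = 7/65802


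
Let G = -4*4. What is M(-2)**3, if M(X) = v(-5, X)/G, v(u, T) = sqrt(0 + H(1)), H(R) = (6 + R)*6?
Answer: -21*sqrt(42)/2048 ≈ -0.066453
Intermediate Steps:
H(R) = 36 + 6*R
G = -16
v(u, T) = sqrt(42) (v(u, T) = sqrt(0 + (36 + 6*1)) = sqrt(0 + (36 + 6)) = sqrt(0 + 42) = sqrt(42))
M(X) = -sqrt(42)/16 (M(X) = sqrt(42)/(-16) = sqrt(42)*(-1/16) = -sqrt(42)/16)
M(-2)**3 = (-sqrt(42)/16)**3 = -21*sqrt(42)/2048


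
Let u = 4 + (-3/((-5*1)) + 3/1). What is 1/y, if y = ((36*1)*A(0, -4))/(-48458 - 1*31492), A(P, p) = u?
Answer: -66625/228 ≈ -292.21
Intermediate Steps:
u = 38/5 (u = 4 + (-3/(-5) + 3*1) = 4 + (-3*(-1/5) + 3) = 4 + (3/5 + 3) = 4 + 18/5 = 38/5 ≈ 7.6000)
A(P, p) = 38/5
y = -228/66625 (y = ((36*1)*(38/5))/(-48458 - 1*31492) = (36*(38/5))/(-48458 - 31492) = (1368/5)/(-79950) = (1368/5)*(-1/79950) = -228/66625 ≈ -0.0034221)
1/y = 1/(-228/66625) = -66625/228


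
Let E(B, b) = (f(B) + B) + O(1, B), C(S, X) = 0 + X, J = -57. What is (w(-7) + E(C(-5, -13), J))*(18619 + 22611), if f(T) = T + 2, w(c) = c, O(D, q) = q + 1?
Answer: -1772890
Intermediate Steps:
O(D, q) = 1 + q
f(T) = 2 + T
C(S, X) = X
E(B, b) = 3 + 3*B (E(B, b) = ((2 + B) + B) + (1 + B) = (2 + 2*B) + (1 + B) = 3 + 3*B)
(w(-7) + E(C(-5, -13), J))*(18619 + 22611) = (-7 + (3 + 3*(-13)))*(18619 + 22611) = (-7 + (3 - 39))*41230 = (-7 - 36)*41230 = -43*41230 = -1772890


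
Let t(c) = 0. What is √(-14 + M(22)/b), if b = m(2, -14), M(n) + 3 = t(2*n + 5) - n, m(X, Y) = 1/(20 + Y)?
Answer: 2*I*√41 ≈ 12.806*I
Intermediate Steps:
M(n) = -3 - n (M(n) = -3 + (0 - n) = -3 - n)
b = ⅙ (b = 1/(20 - 14) = 1/6 = ⅙ ≈ 0.16667)
√(-14 + M(22)/b) = √(-14 + (-3 - 1*22)/(⅙)) = √(-14 + (-3 - 22)*6) = √(-14 - 25*6) = √(-14 - 150) = √(-164) = 2*I*√41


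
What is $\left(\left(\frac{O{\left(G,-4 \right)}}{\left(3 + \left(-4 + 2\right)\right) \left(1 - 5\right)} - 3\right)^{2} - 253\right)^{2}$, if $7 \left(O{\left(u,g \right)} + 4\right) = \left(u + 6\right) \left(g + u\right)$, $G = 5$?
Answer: $\frac{37582862769}{614656} \approx 61145.0$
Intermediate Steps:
$O{\left(u,g \right)} = -4 + \frac{\left(6 + u\right) \left(g + u\right)}{7}$ ($O{\left(u,g \right)} = -4 + \frac{\left(u + 6\right) \left(g + u\right)}{7} = -4 + \frac{\left(6 + u\right) \left(g + u\right)}{7}$)
$\left(\left(\frac{O{\left(G,-4 \right)}}{\left(3 + \left(-4 + 2\right)\right) \left(1 - 5\right)} - 3\right)^{2} - 253\right)^{2} = \left(\left(\frac{-4 + \frac{5^{2}}{7} + \frac{6}{7} \left(-4\right) + \frac{6}{7} \cdot 5 + \frac{1}{7} \left(-4\right) 5}{\left(3 + \left(-4 + 2\right)\right) \left(1 - 5\right)} - 3\right)^{2} - 253\right)^{2} = \left(\left(\frac{-4 + \frac{1}{7} \cdot 25 - \frac{24}{7} + \frac{30}{7} - \frac{20}{7}}{\left(3 - 2\right) \left(-4\right)} - 3\right)^{2} - 253\right)^{2} = \left(\left(\frac{-4 + \frac{25}{7} - \frac{24}{7} + \frac{30}{7} - \frac{20}{7}}{1 \left(-4\right)} - 3\right)^{2} - 253\right)^{2} = \left(\left(- \frac{17}{7 \left(-4\right)} - 3\right)^{2} - 253\right)^{2} = \left(\left(\left(- \frac{17}{7}\right) \left(- \frac{1}{4}\right) - 3\right)^{2} - 253\right)^{2} = \left(\left(\frac{17}{28} - 3\right)^{2} - 253\right)^{2} = \left(\left(- \frac{67}{28}\right)^{2} - 253\right)^{2} = \left(\frac{4489}{784} - 253\right)^{2} = \left(- \frac{193863}{784}\right)^{2} = \frac{37582862769}{614656}$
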